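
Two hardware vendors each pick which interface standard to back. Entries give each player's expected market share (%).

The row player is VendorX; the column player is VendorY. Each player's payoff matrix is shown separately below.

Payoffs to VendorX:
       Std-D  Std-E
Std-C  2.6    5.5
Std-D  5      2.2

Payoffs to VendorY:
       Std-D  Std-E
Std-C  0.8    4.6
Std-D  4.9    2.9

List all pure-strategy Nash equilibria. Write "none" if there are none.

Check each profile: it is a Nash equilibrium iff no player can strictly gain by switching unilaterally.
(Std-C, Std-D): VendorX can switch to Std-D (2.6 → 5). Not NE.
(Std-C, Std-E): VendorX gets 5.5, best alternative 2.2; VendorY gets 4.6, best alternative 0.8. No profitable deviation — NE.
(Std-D, Std-D): VendorX gets 5, best alternative 2.6; VendorY gets 4.9, best alternative 2.9. No profitable deviation — NE.
(Std-D, Std-E): VendorX can switch to Std-C (2.2 → 5.5). Not NE.

The pure Nash equilibria are (Std-C, Std-E) and (Std-D, Std-D).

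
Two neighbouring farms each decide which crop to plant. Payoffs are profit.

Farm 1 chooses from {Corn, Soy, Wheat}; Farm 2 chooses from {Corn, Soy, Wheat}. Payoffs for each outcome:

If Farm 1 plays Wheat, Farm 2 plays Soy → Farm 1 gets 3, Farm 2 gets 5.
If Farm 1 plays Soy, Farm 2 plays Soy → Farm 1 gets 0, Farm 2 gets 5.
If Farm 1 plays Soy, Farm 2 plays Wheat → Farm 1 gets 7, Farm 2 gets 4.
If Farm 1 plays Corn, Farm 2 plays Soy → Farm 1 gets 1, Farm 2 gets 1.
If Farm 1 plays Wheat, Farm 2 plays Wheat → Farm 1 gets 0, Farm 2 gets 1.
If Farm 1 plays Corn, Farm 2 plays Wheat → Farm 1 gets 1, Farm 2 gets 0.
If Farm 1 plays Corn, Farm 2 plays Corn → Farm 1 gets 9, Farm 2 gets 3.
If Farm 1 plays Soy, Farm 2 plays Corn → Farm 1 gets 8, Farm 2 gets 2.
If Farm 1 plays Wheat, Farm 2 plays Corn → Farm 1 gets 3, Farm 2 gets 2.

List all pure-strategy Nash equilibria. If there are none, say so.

(Corn, Corn), (Wheat, Soy)

(Corn, Corn): Farm 1 gets 9, best alternative 8; Farm 2 gets 3, best alternative 1. No profitable deviation — NE.
(Corn, Soy): Farm 1 can switch to Wheat (1 → 3). Not NE.
(Corn, Wheat): Farm 1 can switch to Soy (1 → 7). Not NE.
(Soy, Corn): Farm 1 can switch to Corn (8 → 9). Not NE.
(Soy, Soy): Farm 1 can switch to Corn (0 → 1). Not NE.
(Soy, Wheat): Farm 2 can switch to Soy (4 → 5). Not NE.
(Wheat, Corn): Farm 1 can switch to Corn (3 → 9). Not NE.
(Wheat, Soy): Farm 1 gets 3, best alternative 1; Farm 2 gets 5, best alternative 2. No profitable deviation — NE.
(Wheat, Wheat): Farm 1 can switch to Corn (0 → 1). Not NE.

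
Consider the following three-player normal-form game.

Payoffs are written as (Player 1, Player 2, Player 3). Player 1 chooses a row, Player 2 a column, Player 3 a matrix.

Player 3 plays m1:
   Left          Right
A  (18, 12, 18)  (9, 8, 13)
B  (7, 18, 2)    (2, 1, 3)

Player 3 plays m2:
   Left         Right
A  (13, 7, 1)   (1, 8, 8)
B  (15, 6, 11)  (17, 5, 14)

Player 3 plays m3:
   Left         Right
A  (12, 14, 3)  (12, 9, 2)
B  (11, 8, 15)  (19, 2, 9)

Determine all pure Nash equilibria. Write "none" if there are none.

The unique pure-strategy Nash equilibrium is (A, Left, m1).

Check each profile: it is a Nash equilibrium iff no player can strictly gain by switching unilaterally.
(A, Left, m1): Player 1 gets 18, best alternative 7; Player 2 gets 12, best alternative 8; Player 3 gets 18, best alternative 3. No profitable deviation — NE.
(A, Left, m2): Player 1 can switch to B (13 → 15). Not NE.
(A, Left, m3): Player 3 can switch to m1 (3 → 18). Not NE.
(A, Right, m1): Player 2 can switch to Left (8 → 12). Not NE.
(A, Right, m2): Player 1 can switch to B (1 → 17). Not NE.
(A, Right, m3): Player 1 can switch to B (12 → 19). Not NE.
(B, Left, m1): Player 1 can switch to A (7 → 18). Not NE.
(The remaining 5 profiles each have a profitable deviation by the same check.)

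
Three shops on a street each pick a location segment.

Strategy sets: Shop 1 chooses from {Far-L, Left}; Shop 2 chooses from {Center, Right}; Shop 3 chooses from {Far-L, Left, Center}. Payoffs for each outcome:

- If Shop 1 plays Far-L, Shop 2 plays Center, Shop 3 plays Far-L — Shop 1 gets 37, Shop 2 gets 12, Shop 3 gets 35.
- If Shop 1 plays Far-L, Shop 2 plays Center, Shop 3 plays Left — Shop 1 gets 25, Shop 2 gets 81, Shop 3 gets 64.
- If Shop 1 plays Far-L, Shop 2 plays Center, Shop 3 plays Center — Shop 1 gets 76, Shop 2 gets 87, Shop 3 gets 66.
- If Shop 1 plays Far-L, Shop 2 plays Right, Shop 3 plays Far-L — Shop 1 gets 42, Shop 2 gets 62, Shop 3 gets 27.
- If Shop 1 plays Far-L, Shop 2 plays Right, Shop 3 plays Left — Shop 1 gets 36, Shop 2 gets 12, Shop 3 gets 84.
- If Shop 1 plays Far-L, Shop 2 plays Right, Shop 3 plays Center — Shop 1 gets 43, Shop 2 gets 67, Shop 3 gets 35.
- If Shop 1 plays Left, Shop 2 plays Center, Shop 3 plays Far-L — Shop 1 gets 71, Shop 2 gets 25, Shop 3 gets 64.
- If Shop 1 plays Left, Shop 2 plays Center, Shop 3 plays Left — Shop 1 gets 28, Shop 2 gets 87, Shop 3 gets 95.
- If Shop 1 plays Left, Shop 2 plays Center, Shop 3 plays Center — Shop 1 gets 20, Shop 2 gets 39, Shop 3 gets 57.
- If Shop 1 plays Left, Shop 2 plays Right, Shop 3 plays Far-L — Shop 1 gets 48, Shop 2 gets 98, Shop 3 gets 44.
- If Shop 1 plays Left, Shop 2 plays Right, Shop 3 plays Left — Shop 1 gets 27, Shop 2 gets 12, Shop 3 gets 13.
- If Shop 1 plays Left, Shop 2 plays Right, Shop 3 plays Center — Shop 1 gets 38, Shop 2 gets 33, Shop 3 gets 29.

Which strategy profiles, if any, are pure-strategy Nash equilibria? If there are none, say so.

Pure-strategy Nash equilibria: (Far-L, Center, Center) and (Left, Center, Left) and (Left, Right, Far-L)

Shop 1 against (Center, Far-L): payoffs 37, 71 → best response Left.
Shop 1 against (Center, Left): payoffs 25, 28 → best response Left.
Shop 1 against (Center, Center): payoffs 76, 20 → best response Far-L.
Shop 1 against (Right, Far-L): payoffs 42, 48 → best response Left.
Shop 1 against (Right, Left): payoffs 36, 27 → best response Far-L.
Shop 1 against (Right, Center): payoffs 43, 38 → best response Far-L.
Shop 2 against (Far-L, Far-L): payoffs 12, 62 → best response Right.
Shop 2 against (Far-L, Left): payoffs 81, 12 → best response Center.
Shop 2 against (Far-L, Center): payoffs 87, 67 → best response Center.
Shop 2 against (Left, Far-L): payoffs 25, 98 → best response Right.
Shop 2 against (Left, Left): payoffs 87, 12 → best response Center.
Shop 2 against (Left, Center): payoffs 39, 33 → best response Center.
Shop 3 against (Far-L, Center): payoffs 35, 64, 66 → best response Center.
Shop 3 against (Far-L, Right): payoffs 27, 84, 35 → best response Left.
Shop 3 against (Left, Center): payoffs 64, 95, 57 → best response Left.
Shop 3 against (Left, Right): payoffs 44, 13, 29 → best response Far-L.
Mutual best responses: (Far-L, Center, Center); (Left, Center, Left); (Left, Right, Far-L).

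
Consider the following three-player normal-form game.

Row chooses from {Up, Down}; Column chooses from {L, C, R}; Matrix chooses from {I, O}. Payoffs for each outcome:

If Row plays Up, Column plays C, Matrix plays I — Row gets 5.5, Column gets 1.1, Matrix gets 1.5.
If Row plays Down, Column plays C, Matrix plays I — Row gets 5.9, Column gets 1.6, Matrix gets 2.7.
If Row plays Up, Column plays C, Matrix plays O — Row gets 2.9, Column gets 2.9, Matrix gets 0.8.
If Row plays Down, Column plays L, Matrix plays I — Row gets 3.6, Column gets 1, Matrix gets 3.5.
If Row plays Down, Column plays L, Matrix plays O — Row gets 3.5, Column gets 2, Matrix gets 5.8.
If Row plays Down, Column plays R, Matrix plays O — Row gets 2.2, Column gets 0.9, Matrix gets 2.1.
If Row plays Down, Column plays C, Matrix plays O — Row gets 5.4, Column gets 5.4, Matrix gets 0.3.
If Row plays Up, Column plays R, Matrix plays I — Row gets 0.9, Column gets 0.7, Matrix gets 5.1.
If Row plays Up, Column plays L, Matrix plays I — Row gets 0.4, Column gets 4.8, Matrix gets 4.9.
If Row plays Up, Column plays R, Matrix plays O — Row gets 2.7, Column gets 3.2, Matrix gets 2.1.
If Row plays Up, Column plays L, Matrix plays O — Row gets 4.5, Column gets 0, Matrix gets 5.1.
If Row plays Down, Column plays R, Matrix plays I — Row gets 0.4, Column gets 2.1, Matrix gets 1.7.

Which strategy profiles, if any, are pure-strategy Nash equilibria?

No pure-strategy Nash equilibrium.

For each strategy profile, look for a profitable unilateral deviation.
(Up, L, I): Row can switch to Down (0.4 → 3.6). Not NE.
(Up, L, O): Column can switch to C (0 → 2.9). Not NE.
(Up, C, I): Row can switch to Down (5.5 → 5.9). Not NE.
(Up, C, O): Row can switch to Down (2.9 → 5.4). Not NE.
(Up, R, I): Column can switch to L (0.7 → 4.8). Not NE.
(Up, R, O): Matrix can switch to I (2.1 → 5.1). Not NE.
(Down, L, I): Column can switch to C (1 → 1.6). Not NE.
(Down, L, O): Row can switch to Up (3.5 → 4.5). Not NE.
(Down, C, I): Column can switch to R (1.6 → 2.1). Not NE.
(Down, C, O): Matrix can switch to I (0.3 → 2.7). Not NE.
(Down, R, I): Row can switch to Up (0.4 → 0.9). Not NE.
(Down, R, O): Row can switch to Up (2.2 → 2.7). Not NE.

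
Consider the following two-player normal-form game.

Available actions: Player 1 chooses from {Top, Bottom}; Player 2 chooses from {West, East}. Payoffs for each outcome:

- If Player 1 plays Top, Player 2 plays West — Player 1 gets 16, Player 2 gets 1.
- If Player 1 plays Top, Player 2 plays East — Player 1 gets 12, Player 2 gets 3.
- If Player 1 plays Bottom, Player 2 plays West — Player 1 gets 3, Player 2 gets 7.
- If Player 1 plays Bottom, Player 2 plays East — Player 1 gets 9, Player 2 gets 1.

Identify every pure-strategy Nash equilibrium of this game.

Pure NE: (Top, East)

Player 1 against West: payoffs 16, 3 → best response Top.
Player 1 against East: payoffs 12, 9 → best response Top.
Player 2 against Top: payoffs 1, 3 → best response East.
Player 2 against Bottom: payoffs 7, 1 → best response West.
Mutual best responses: (Top, East).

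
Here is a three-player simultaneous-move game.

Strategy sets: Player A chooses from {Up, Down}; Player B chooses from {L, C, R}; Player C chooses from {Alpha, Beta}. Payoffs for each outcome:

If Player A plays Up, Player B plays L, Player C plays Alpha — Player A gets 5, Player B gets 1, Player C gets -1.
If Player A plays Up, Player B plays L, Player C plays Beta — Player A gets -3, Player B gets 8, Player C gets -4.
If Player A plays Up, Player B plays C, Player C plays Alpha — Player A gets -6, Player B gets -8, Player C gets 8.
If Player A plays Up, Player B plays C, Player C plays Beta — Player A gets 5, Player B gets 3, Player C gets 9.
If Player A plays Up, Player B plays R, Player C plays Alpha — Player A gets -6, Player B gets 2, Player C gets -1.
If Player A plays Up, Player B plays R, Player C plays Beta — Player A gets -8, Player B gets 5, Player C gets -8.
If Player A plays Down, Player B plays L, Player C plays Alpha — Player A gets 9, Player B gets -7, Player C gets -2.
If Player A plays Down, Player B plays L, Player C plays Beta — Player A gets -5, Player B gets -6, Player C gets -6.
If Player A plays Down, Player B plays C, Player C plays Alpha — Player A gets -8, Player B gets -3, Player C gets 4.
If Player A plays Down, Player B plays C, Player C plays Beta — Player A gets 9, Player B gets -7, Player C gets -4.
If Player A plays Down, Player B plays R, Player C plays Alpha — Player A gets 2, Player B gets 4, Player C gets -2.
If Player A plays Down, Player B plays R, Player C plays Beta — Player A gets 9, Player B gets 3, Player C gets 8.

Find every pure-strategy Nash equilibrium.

Check each profile: it is a Nash equilibrium iff no player can strictly gain by switching unilaterally.
(Up, L, Alpha): Player A can switch to Down (5 → 9). Not NE.
(Up, L, Beta): Player C can switch to Alpha (-4 → -1). Not NE.
(Up, C, Alpha): Player B can switch to L (-8 → 1). Not NE.
(Up, C, Beta): Player A can switch to Down (5 → 9). Not NE.
(Up, R, Alpha): Player A can switch to Down (-6 → 2). Not NE.
(Up, R, Beta): Player A can switch to Down (-8 → 9). Not NE.
(Down, L, Alpha): Player B can switch to C (-7 → -3). Not NE.
(Down, L, Beta): Player A can switch to Up (-5 → -3). Not NE.
(Down, C, Alpha): Player A can switch to Up (-8 → -6). Not NE.
(Down, C, Beta): Player B can switch to L (-7 → -6). Not NE.
(Down, R, Alpha): Player C can switch to Beta (-2 → 8). Not NE.
(Down, R, Beta): Player A gets 9, best alternative -8; Player B gets 3, best alternative -6; Player C gets 8, best alternative -2. No profitable deviation — NE.

The unique pure-strategy Nash equilibrium is (Down, R, Beta).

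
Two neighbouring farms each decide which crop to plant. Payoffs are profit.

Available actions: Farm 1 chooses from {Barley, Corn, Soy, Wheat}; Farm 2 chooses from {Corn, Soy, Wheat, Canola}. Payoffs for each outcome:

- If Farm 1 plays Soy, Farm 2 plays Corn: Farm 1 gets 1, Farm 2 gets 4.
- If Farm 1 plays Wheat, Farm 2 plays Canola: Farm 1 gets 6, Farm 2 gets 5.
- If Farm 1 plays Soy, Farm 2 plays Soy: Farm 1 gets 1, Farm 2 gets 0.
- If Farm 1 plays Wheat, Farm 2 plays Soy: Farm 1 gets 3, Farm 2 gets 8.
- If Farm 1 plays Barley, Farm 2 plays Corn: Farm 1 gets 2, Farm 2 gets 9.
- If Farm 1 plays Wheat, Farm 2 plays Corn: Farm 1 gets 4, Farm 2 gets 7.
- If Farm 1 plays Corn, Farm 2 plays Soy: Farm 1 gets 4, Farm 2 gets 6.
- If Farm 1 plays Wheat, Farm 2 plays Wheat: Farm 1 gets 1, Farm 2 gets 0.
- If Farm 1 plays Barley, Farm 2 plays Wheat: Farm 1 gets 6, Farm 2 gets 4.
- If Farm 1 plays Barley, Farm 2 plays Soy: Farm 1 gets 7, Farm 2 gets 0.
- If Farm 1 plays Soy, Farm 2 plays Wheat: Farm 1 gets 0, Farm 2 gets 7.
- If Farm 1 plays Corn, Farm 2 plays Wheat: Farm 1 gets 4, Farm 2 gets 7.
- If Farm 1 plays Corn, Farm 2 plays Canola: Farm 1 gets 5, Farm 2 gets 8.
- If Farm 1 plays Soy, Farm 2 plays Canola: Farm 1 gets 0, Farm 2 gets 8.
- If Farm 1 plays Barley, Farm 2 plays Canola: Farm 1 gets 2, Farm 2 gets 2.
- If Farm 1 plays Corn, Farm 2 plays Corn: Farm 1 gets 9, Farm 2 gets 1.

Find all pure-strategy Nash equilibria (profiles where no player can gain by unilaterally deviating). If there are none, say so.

No pure-strategy Nash equilibrium.

Farm 1 against Corn: payoffs 2, 9, 1, 4 → best response Corn.
Farm 1 against Soy: payoffs 7, 4, 1, 3 → best response Barley.
Farm 1 against Wheat: payoffs 6, 4, 0, 1 → best response Barley.
Farm 1 against Canola: payoffs 2, 5, 0, 6 → best response Wheat.
Farm 2 against Barley: payoffs 9, 0, 4, 2 → best response Corn.
Farm 2 against Corn: payoffs 1, 6, 7, 8 → best response Canola.
Farm 2 against Soy: payoffs 4, 0, 7, 8 → best response Canola.
Farm 2 against Wheat: payoffs 7, 8, 0, 5 → best response Soy.
No profile is a mutual best response for all players.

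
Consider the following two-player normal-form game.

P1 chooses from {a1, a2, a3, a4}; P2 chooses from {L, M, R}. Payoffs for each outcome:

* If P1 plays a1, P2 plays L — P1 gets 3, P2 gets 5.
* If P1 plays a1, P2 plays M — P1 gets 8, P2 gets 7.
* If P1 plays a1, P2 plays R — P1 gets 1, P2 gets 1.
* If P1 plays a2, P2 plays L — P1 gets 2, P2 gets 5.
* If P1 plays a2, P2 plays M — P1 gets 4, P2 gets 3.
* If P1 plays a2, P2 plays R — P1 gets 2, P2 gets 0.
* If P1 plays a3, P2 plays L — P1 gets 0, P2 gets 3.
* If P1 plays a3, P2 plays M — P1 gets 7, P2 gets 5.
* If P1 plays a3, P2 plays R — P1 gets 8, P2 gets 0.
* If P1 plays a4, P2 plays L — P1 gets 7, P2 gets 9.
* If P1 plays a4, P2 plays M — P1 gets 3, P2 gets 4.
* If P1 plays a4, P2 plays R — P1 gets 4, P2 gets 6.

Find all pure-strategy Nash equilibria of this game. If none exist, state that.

P1 against L: payoffs 3, 2, 0, 7 → best response a4.
P1 against M: payoffs 8, 4, 7, 3 → best response a1.
P1 against R: payoffs 1, 2, 8, 4 → best response a3.
P2 against a1: payoffs 5, 7, 1 → best response M.
P2 against a2: payoffs 5, 3, 0 → best response L.
P2 against a3: payoffs 3, 5, 0 → best response M.
P2 against a4: payoffs 9, 4, 6 → best response L.
Mutual best responses: (a1, M); (a4, L).

(a1, M) and (a4, L)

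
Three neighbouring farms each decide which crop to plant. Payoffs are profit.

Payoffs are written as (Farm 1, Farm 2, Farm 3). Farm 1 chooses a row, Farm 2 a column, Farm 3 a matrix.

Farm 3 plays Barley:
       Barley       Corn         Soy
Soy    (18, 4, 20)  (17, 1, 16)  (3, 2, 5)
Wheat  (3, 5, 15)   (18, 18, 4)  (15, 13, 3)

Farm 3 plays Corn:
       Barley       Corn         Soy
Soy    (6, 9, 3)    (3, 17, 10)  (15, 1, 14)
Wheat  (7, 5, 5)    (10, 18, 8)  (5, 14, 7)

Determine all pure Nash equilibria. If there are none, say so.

For each strategy profile, look for a profitable unilateral deviation.
(Soy, Barley, Barley): Farm 1 gets 18, best alternative 3; Farm 2 gets 4, best alternative 2; Farm 3 gets 20, best alternative 3. No profitable deviation — NE.
(Soy, Barley, Corn): Farm 1 can switch to Wheat (6 → 7). Not NE.
(Soy, Corn, Barley): Farm 1 can switch to Wheat (17 → 18). Not NE.
(Soy, Corn, Corn): Farm 1 can switch to Wheat (3 → 10). Not NE.
(Soy, Soy, Barley): Farm 1 can switch to Wheat (3 → 15). Not NE.
(Soy, Soy, Corn): Farm 2 can switch to Barley (1 → 9). Not NE.
(Wheat, Barley, Barley): Farm 1 can switch to Soy (3 → 18). Not NE.
(Wheat, Barley, Corn): Farm 2 can switch to Corn (5 → 18). Not NE.
(Wheat, Corn, Barley): Farm 3 can switch to Corn (4 → 8). Not NE.
(Wheat, Corn, Corn): Farm 1 gets 10, best alternative 3; Farm 2 gets 18, best alternative 14; Farm 3 gets 8, best alternative 4. No profitable deviation — NE.
(Wheat, Soy, Barley): Farm 2 can switch to Corn (13 → 18). Not NE.
(Wheat, Soy, Corn): Farm 1 can switch to Soy (5 → 15). Not NE.

Pure-strategy Nash equilibria: (Soy, Barley, Barley), (Wheat, Corn, Corn)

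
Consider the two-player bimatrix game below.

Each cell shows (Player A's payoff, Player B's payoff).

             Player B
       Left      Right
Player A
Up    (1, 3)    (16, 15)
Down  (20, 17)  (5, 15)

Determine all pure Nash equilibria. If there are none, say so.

(Up, Left): Player A can switch to Down (1 → 20). Not NE.
(Up, Right): Player A gets 16, best alternative 5; Player B gets 15, best alternative 3. No profitable deviation — NE.
(Down, Left): Player A gets 20, best alternative 1; Player B gets 17, best alternative 15. No profitable deviation — NE.
(Down, Right): Player A can switch to Up (5 → 16). Not NE.

Pure-strategy Nash equilibria: (Up, Right); (Down, Left)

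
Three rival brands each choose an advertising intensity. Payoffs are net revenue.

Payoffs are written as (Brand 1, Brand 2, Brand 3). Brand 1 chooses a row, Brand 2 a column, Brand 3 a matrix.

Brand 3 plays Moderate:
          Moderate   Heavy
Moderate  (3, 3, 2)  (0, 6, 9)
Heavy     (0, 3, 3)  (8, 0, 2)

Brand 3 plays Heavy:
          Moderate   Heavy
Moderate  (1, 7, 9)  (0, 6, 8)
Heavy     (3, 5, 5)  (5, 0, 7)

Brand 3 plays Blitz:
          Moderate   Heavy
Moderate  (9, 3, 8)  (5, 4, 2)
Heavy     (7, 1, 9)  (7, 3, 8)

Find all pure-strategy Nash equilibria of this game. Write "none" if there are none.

Pure NE: (Heavy, Heavy, Blitz)

(Moderate, Moderate, Moderate): Brand 2 can switch to Heavy (3 → 6). Not NE.
(Moderate, Moderate, Heavy): Brand 1 can switch to Heavy (1 → 3). Not NE.
(Moderate, Moderate, Blitz): Brand 2 can switch to Heavy (3 → 4). Not NE.
(Moderate, Heavy, Moderate): Brand 1 can switch to Heavy (0 → 8). Not NE.
(Moderate, Heavy, Heavy): Brand 1 can switch to Heavy (0 → 5). Not NE.
(Moderate, Heavy, Blitz): Brand 1 can switch to Heavy (5 → 7). Not NE.
(Heavy, Moderate, Moderate): Brand 1 can switch to Moderate (0 → 3). Not NE.
(Heavy, Moderate, Heavy): Brand 3 can switch to Blitz (5 → 9). Not NE.
(Heavy, Heavy, Blitz): Brand 1 gets 7, best alternative 5; Brand 2 gets 3, best alternative 1; Brand 3 gets 8, best alternative 7. No profitable deviation — NE.
(The remaining 3 profiles each have a profitable deviation by the same check.)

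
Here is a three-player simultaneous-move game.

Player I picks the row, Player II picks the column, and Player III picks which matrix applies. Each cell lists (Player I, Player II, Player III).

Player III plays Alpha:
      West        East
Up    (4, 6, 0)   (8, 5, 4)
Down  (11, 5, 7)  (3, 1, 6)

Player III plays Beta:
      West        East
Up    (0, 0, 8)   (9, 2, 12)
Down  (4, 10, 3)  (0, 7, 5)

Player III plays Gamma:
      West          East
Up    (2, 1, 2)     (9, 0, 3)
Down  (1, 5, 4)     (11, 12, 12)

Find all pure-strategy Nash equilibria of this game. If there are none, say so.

For each strategy profile, look for a profitable unilateral deviation.
(Up, West, Alpha): Player I can switch to Down (4 → 11). Not NE.
(Up, West, Beta): Player I can switch to Down (0 → 4). Not NE.
(Up, West, Gamma): Player III can switch to Beta (2 → 8). Not NE.
(Up, East, Alpha): Player II can switch to West (5 → 6). Not NE.
(Up, East, Beta): Player I gets 9, best alternative 0; Player II gets 2, best alternative 0; Player III gets 12, best alternative 4. No profitable deviation — NE.
(Up, East, Gamma): Player I can switch to Down (9 → 11). Not NE.
(Down, West, Alpha): Player I gets 11, best alternative 4; Player II gets 5, best alternative 1; Player III gets 7, best alternative 4. No profitable deviation — NE.
(Down, West, Beta): Player III can switch to Alpha (3 → 7). Not NE.
(Down, West, Gamma): Player I can switch to Up (1 → 2). Not NE.
(Down, East, Alpha): Player I can switch to Up (3 → 8). Not NE.
(Down, East, Beta): Player I can switch to Up (0 → 9). Not NE.
(Down, East, Gamma): Player I gets 11, best alternative 9; Player II gets 12, best alternative 5; Player III gets 12, best alternative 6. No profitable deviation — NE.

Pure-strategy Nash equilibria: (Up, East, Beta) and (Down, West, Alpha) and (Down, East, Gamma)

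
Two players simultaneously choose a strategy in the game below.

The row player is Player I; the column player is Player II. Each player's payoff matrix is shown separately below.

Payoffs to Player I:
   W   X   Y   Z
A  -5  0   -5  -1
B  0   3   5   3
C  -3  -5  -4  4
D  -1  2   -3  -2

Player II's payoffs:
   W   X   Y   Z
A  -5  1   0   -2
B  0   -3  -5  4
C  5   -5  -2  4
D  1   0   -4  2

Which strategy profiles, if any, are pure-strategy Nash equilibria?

This game has no pure Nash equilibrium.

(A, W): Player I can switch to B (-5 → 0). Not NE.
(A, X): Player I can switch to B (0 → 3). Not NE.
(A, Y): Player I can switch to B (-5 → 5). Not NE.
(A, Z): Player I can switch to B (-1 → 3). Not NE.
(B, W): Player II can switch to Z (0 → 4). Not NE.
(B, X): Player II can switch to W (-3 → 0). Not NE.
(B, Y): Player II can switch to W (-5 → 0). Not NE.
(B, Z): Player I can switch to C (3 → 4). Not NE.
(The remaining 8 profiles each have a profitable deviation by the same check.)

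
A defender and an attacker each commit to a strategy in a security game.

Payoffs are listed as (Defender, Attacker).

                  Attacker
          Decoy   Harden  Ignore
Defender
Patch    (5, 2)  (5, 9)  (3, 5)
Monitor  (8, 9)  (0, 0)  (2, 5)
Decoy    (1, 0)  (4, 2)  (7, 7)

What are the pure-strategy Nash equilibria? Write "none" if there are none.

Check each profile: it is a Nash equilibrium iff no player can strictly gain by switching unilaterally.
(Patch, Decoy): Defender can switch to Monitor (5 → 8). Not NE.
(Patch, Harden): Defender gets 5, best alternative 4; Attacker gets 9, best alternative 5. No profitable deviation — NE.
(Patch, Ignore): Defender can switch to Decoy (3 → 7). Not NE.
(Monitor, Decoy): Defender gets 8, best alternative 5; Attacker gets 9, best alternative 5. No profitable deviation — NE.
(Monitor, Harden): Defender can switch to Patch (0 → 5). Not NE.
(Monitor, Ignore): Defender can switch to Patch (2 → 3). Not NE.
(Decoy, Decoy): Defender can switch to Patch (1 → 5). Not NE.
(Decoy, Harden): Defender can switch to Patch (4 → 5). Not NE.
(Decoy, Ignore): Defender gets 7, best alternative 3; Attacker gets 7, best alternative 2. No profitable deviation — NE.

The pure Nash equilibria are (Patch, Harden) and (Monitor, Decoy) and (Decoy, Ignore).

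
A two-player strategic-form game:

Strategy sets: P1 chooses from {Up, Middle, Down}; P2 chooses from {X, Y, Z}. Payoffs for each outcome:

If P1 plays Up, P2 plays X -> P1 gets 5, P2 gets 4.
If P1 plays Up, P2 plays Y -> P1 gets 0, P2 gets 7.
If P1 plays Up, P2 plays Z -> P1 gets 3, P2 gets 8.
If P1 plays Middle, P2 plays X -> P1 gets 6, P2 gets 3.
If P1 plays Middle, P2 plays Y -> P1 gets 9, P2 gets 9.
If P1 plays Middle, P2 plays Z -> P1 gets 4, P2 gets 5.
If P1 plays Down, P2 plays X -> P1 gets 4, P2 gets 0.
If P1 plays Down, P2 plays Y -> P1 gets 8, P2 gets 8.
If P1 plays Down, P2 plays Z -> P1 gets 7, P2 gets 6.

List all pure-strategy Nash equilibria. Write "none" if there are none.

(Up, X): P1 can switch to Middle (5 → 6). Not NE.
(Up, Y): P1 can switch to Middle (0 → 9). Not NE.
(Up, Z): P1 can switch to Middle (3 → 4). Not NE.
(Middle, X): P2 can switch to Y (3 → 9). Not NE.
(Middle, Y): P1 gets 9, best alternative 8; P2 gets 9, best alternative 5. No profitable deviation — NE.
(Middle, Z): P1 can switch to Down (4 → 7). Not NE.
(Down, X): P1 can switch to Up (4 → 5). Not NE.
(Down, Y): P1 can switch to Middle (8 → 9). Not NE.
(Down, Z): P2 can switch to Y (6 → 8). Not NE.

Pure NE: (Middle, Y)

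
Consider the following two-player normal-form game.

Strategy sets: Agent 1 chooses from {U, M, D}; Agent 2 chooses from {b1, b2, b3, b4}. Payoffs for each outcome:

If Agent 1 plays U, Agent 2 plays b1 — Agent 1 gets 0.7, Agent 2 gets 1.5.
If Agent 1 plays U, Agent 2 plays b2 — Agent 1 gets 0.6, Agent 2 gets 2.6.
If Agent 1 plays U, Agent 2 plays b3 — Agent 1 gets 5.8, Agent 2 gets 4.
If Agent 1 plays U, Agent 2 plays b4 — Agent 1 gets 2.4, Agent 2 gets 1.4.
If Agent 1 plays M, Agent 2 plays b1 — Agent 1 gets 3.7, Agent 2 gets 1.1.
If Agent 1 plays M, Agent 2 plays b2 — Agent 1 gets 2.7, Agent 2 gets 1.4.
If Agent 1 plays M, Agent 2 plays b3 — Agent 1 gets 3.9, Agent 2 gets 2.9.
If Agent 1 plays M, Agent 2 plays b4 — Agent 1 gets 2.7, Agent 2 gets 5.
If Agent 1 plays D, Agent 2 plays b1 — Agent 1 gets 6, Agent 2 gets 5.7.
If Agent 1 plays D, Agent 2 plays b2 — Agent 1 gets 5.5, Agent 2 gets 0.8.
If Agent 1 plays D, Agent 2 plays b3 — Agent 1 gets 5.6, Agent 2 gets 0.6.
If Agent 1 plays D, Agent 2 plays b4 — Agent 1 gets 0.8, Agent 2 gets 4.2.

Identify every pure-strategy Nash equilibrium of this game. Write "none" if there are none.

(U, b3) and (M, b4) and (D, b1)

Mark each player's best response to every combination of opponents' strategies; a profile where every player is best-responding is a pure Nash equilibrium.
Agent 1 against b1: payoffs 0.7, 3.7, 6 → best response D.
Agent 1 against b2: payoffs 0.6, 2.7, 5.5 → best response D.
Agent 1 against b3: payoffs 5.8, 3.9, 5.6 → best response U.
Agent 1 against b4: payoffs 2.4, 2.7, 0.8 → best response M.
Agent 2 against U: payoffs 1.5, 2.6, 4, 1.4 → best response b3.
Agent 2 against M: payoffs 1.1, 1.4, 2.9, 5 → best response b4.
Agent 2 against D: payoffs 5.7, 0.8, 0.6, 4.2 → best response b1.
Mutual best responses: (U, b3); (M, b4); (D, b1).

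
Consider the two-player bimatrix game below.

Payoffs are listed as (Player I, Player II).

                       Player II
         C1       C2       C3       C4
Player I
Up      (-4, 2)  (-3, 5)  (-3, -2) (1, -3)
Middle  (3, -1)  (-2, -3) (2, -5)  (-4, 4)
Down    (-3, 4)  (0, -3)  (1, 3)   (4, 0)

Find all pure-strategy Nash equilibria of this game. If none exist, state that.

Player I against C1: payoffs -4, 3, -3 → best response Middle.
Player I against C2: payoffs -3, -2, 0 → best response Down.
Player I against C3: payoffs -3, 2, 1 → best response Middle.
Player I against C4: payoffs 1, -4, 4 → best response Down.
Player II against Up: payoffs 2, 5, -2, -3 → best response C2.
Player II against Middle: payoffs -1, -3, -5, 4 → best response C4.
Player II against Down: payoffs 4, -3, 3, 0 → best response C1.
No profile is a mutual best response for all players.

This game has no pure Nash equilibrium.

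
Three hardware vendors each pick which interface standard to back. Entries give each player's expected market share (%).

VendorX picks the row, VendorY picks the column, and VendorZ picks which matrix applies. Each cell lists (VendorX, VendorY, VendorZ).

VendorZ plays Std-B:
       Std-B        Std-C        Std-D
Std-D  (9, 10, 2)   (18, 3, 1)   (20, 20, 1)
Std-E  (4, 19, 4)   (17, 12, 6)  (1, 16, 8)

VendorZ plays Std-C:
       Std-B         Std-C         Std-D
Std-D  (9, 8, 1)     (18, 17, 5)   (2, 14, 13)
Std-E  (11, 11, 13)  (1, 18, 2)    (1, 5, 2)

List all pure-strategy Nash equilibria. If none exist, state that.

(Std-D, Std-C, Std-C)

VendorX against (Std-B, Std-B): payoffs 9, 4 → best response Std-D.
VendorX against (Std-B, Std-C): payoffs 9, 11 → best response Std-E.
VendorX against (Std-C, Std-B): payoffs 18, 17 → best response Std-D.
VendorX against (Std-C, Std-C): payoffs 18, 1 → best response Std-D.
VendorX against (Std-D, Std-B): payoffs 20, 1 → best response Std-D.
VendorX against (Std-D, Std-C): payoffs 2, 1 → best response Std-D.
VendorY against (Std-D, Std-B): payoffs 10, 3, 20 → best response Std-D.
VendorY against (Std-D, Std-C): payoffs 8, 17, 14 → best response Std-C.
VendorY against (Std-E, Std-B): payoffs 19, 12, 16 → best response Std-B.
VendorY against (Std-E, Std-C): payoffs 11, 18, 5 → best response Std-C.
VendorZ against (Std-D, Std-B): payoffs 2, 1 → best response Std-B.
VendorZ against (Std-D, Std-C): payoffs 1, 5 → best response Std-C.
VendorZ against (Std-D, Std-D): payoffs 1, 13 → best response Std-C.
VendorZ against (Std-E, Std-B): payoffs 4, 13 → best response Std-C.
VendorZ against (Std-E, Std-C): payoffs 6, 2 → best response Std-B.
VendorZ against (Std-E, Std-D): payoffs 8, 2 → best response Std-B.
Mutual best responses: (Std-D, Std-C, Std-C).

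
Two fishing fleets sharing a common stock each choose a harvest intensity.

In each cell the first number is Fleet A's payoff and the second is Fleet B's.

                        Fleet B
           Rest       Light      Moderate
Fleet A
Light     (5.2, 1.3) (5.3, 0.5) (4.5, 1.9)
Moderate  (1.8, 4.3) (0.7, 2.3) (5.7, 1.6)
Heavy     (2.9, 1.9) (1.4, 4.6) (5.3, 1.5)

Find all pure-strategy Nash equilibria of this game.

(Light, Rest): Fleet B can switch to Moderate (1.3 → 1.9). Not NE.
(Light, Light): Fleet B can switch to Rest (0.5 → 1.3). Not NE.
(Light, Moderate): Fleet A can switch to Moderate (4.5 → 5.7). Not NE.
(Moderate, Rest): Fleet A can switch to Light (1.8 → 5.2). Not NE.
(Moderate, Light): Fleet A can switch to Light (0.7 → 5.3). Not NE.
(Moderate, Moderate): Fleet B can switch to Rest (1.6 → 4.3). Not NE.
(Heavy, Rest): Fleet A can switch to Light (2.9 → 5.2). Not NE.
(Heavy, Light): Fleet A can switch to Light (1.4 → 5.3). Not NE.
(Heavy, Moderate): Fleet A can switch to Moderate (5.3 → 5.7). Not NE.

No pure-strategy Nash equilibrium.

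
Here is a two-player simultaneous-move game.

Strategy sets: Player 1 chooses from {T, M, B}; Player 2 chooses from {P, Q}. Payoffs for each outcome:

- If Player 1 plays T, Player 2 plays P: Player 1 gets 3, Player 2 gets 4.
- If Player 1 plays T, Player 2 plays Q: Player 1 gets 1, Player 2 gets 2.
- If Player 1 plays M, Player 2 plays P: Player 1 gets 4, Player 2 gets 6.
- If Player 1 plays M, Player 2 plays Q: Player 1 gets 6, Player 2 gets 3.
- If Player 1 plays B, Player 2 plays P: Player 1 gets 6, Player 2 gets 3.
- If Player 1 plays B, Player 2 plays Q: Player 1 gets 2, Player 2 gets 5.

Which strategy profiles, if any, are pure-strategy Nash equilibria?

No pure-strategy Nash equilibrium.

(T, P): Player 1 can switch to M (3 → 4). Not NE.
(T, Q): Player 1 can switch to M (1 → 6). Not NE.
(M, P): Player 1 can switch to B (4 → 6). Not NE.
(M, Q): Player 2 can switch to P (3 → 6). Not NE.
(B, P): Player 2 can switch to Q (3 → 5). Not NE.
(B, Q): Player 1 can switch to M (2 → 6). Not NE.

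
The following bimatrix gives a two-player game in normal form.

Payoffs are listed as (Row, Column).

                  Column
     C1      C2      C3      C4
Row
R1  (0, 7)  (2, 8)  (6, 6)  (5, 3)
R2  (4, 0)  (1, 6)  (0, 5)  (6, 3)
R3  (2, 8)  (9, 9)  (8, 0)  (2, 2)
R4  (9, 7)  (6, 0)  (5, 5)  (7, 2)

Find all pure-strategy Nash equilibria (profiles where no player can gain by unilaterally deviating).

Row against C1: payoffs 0, 4, 2, 9 → best response R4.
Row against C2: payoffs 2, 1, 9, 6 → best response R3.
Row against C3: payoffs 6, 0, 8, 5 → best response R3.
Row against C4: payoffs 5, 6, 2, 7 → best response R4.
Column against R1: payoffs 7, 8, 6, 3 → best response C2.
Column against R2: payoffs 0, 6, 5, 3 → best response C2.
Column against R3: payoffs 8, 9, 0, 2 → best response C2.
Column against R4: payoffs 7, 0, 5, 2 → best response C1.
Mutual best responses: (R3, C2); (R4, C1).

The pure Nash equilibria are (R3, C2); (R4, C1).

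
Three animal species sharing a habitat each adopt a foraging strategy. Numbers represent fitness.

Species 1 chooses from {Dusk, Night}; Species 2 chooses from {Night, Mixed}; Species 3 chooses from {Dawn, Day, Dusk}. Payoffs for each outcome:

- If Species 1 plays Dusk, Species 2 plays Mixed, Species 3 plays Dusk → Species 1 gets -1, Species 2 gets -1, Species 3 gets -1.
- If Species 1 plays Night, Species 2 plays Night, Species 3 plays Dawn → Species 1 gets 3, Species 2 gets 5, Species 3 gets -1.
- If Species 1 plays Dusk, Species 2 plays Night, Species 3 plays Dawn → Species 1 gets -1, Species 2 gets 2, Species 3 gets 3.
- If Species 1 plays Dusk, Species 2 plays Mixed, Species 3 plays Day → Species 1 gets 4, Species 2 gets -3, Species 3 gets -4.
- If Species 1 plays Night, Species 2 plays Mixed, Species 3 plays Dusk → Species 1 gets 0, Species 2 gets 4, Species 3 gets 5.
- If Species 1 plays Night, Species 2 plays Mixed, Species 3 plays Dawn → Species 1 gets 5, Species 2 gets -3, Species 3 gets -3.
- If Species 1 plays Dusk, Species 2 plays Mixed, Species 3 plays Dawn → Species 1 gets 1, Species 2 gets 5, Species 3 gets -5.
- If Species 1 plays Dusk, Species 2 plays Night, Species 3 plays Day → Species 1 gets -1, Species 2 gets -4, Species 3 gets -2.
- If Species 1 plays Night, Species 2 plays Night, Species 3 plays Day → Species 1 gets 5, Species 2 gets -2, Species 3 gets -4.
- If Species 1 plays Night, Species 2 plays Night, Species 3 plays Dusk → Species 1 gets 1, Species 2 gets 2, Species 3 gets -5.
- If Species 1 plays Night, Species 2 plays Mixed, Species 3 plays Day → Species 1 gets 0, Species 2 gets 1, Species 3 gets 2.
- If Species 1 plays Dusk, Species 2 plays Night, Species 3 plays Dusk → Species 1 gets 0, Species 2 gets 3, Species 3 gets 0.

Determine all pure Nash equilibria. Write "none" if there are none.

Species 1 against (Night, Dawn): payoffs -1, 3 → best response Night.
Species 1 against (Night, Day): payoffs -1, 5 → best response Night.
Species 1 against (Night, Dusk): payoffs 0, 1 → best response Night.
Species 1 against (Mixed, Dawn): payoffs 1, 5 → best response Night.
Species 1 against (Mixed, Day): payoffs 4, 0 → best response Dusk.
Species 1 against (Mixed, Dusk): payoffs -1, 0 → best response Night.
Species 2 against (Dusk, Dawn): payoffs 2, 5 → best response Mixed.
Species 2 against (Dusk, Day): payoffs -4, -3 → best response Mixed.
Species 2 against (Dusk, Dusk): payoffs 3, -1 → best response Night.
Species 2 against (Night, Dawn): payoffs 5, -3 → best response Night.
Species 2 against (Night, Day): payoffs -2, 1 → best response Mixed.
Species 2 against (Night, Dusk): payoffs 2, 4 → best response Mixed.
Species 3 against (Dusk, Night): payoffs 3, -2, 0 → best response Dawn.
Species 3 against (Dusk, Mixed): payoffs -5, -4, -1 → best response Dusk.
Species 3 against (Night, Night): payoffs -1, -4, -5 → best response Dawn.
Species 3 against (Night, Mixed): payoffs -3, 2, 5 → best response Dusk.
Mutual best responses: (Night, Night, Dawn); (Night, Mixed, Dusk).

(Night, Night, Dawn); (Night, Mixed, Dusk)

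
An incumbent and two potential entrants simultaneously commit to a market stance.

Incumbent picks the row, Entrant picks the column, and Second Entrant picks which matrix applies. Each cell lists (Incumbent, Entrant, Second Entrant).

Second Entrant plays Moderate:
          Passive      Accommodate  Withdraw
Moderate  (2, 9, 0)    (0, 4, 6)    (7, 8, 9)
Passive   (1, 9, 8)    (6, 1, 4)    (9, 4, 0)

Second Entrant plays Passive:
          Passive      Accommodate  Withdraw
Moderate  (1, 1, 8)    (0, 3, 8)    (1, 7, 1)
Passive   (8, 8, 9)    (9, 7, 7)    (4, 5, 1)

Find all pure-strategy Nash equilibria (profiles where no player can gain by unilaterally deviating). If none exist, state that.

(Moderate, Passive, Moderate): Second Entrant can switch to Passive (0 → 8). Not NE.
(Moderate, Passive, Passive): Incumbent can switch to Passive (1 → 8). Not NE.
(Moderate, Accommodate, Moderate): Incumbent can switch to Passive (0 → 6). Not NE.
(Moderate, Accommodate, Passive): Incumbent can switch to Passive (0 → 9). Not NE.
(Moderate, Withdraw, Moderate): Incumbent can switch to Passive (7 → 9). Not NE.
(Moderate, Withdraw, Passive): Incumbent can switch to Passive (1 → 4). Not NE.
(Passive, Passive, Passive): Incumbent gets 8, best alternative 1; Entrant gets 8, best alternative 7; Second Entrant gets 9, best alternative 8. No profitable deviation — NE.
(The remaining 5 profiles each have a profitable deviation by the same check.)

The unique pure-strategy Nash equilibrium is (Passive, Passive, Passive).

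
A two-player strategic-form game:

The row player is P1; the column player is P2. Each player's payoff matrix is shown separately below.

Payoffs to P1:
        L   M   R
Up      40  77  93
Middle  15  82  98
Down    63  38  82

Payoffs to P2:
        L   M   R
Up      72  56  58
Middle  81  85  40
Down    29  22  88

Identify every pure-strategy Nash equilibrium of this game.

Pure NE: (Middle, M)

For each player, find the best response to each opponent profile; mutual best responses are the pure NE.
P1 against L: payoffs 40, 15, 63 → best response Down.
P1 against M: payoffs 77, 82, 38 → best response Middle.
P1 against R: payoffs 93, 98, 82 → best response Middle.
P2 against Up: payoffs 72, 56, 58 → best response L.
P2 against Middle: payoffs 81, 85, 40 → best response M.
P2 against Down: payoffs 29, 22, 88 → best response R.
Mutual best responses: (Middle, M).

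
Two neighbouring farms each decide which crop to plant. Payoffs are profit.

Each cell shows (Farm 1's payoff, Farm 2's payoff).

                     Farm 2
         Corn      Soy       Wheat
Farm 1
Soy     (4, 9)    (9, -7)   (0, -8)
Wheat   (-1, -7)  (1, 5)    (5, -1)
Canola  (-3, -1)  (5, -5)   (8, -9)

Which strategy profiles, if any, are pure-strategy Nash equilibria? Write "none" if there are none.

(Soy, Corn)

(Soy, Corn): Farm 1 gets 4, best alternative -1; Farm 2 gets 9, best alternative -7. No profitable deviation — NE.
(Soy, Soy): Farm 2 can switch to Corn (-7 → 9). Not NE.
(Soy, Wheat): Farm 1 can switch to Wheat (0 → 5). Not NE.
(Wheat, Corn): Farm 1 can switch to Soy (-1 → 4). Not NE.
(Wheat, Soy): Farm 1 can switch to Soy (1 → 9). Not NE.
(Wheat, Wheat): Farm 1 can switch to Canola (5 → 8). Not NE.
(Canola, Corn): Farm 1 can switch to Soy (-3 → 4). Not NE.
(Canola, Soy): Farm 1 can switch to Soy (5 → 9). Not NE.
(Canola, Wheat): Farm 2 can switch to Corn (-9 → -1). Not NE.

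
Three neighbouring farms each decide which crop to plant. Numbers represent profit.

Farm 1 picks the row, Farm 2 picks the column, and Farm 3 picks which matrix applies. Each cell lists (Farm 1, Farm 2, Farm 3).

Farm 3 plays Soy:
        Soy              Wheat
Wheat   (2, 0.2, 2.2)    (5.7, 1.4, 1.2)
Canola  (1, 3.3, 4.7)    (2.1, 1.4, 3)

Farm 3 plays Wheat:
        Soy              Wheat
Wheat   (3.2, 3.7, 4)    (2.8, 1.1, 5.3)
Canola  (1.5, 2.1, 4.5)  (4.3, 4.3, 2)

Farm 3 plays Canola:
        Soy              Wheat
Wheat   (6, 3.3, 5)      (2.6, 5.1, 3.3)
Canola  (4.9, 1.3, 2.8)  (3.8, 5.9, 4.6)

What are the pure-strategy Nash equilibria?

(Wheat, Soy, Soy): Farm 2 can switch to Wheat (0.2 → 1.4). Not NE.
(Wheat, Soy, Wheat): Farm 3 can switch to Canola (4 → 5). Not NE.
(Wheat, Soy, Canola): Farm 2 can switch to Wheat (3.3 → 5.1). Not NE.
(Wheat, Wheat, Soy): Farm 3 can switch to Wheat (1.2 → 5.3). Not NE.
(Wheat, Wheat, Wheat): Farm 1 can switch to Canola (2.8 → 4.3). Not NE.
(Wheat, Wheat, Canola): Farm 1 can switch to Canola (2.6 → 3.8). Not NE.
(Canola, Soy, Soy): Farm 1 can switch to Wheat (1 → 2). Not NE.
(Canola, Soy, Wheat): Farm 1 can switch to Wheat (1.5 → 3.2). Not NE.
(Canola, Soy, Canola): Farm 1 can switch to Wheat (4.9 → 6). Not NE.
(Canola, Wheat, Soy): Farm 1 can switch to Wheat (2.1 → 5.7). Not NE.
(Canola, Wheat, Canola): Farm 1 gets 3.8, best alternative 2.6; Farm 2 gets 5.9, best alternative 1.3; Farm 3 gets 4.6, best alternative 3. No profitable deviation — NE.
(The remaining 1 profile has a profitable deviation by the same check.)

The unique pure-strategy Nash equilibrium is (Canola, Wheat, Canola).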